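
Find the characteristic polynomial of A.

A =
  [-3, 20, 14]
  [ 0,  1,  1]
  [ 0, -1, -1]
x^3 + 3*x^2

Expanding det(x·I − A) (e.g. by cofactor expansion or by noting that A is similar to its Jordan form J, which has the same characteristic polynomial as A) gives
  χ_A(x) = x^3 + 3*x^2
which factors as x^2*(x + 3). The eigenvalues (with algebraic multiplicities) are λ = -3 with multiplicity 1, λ = 0 with multiplicity 2.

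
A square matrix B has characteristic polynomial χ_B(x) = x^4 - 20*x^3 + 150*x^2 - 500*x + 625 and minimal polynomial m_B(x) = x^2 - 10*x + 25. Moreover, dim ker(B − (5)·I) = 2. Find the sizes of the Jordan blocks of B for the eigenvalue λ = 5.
Block sizes for λ = 5: [2, 2]

Step 1 — from the characteristic polynomial, algebraic multiplicity of λ = 5 is 4. From dim ker(B − (5)·I) = 2, there are exactly 2 Jordan blocks for λ = 5.
Step 2 — from the minimal polynomial, the factor (x − 5)^2 tells us the largest block for λ = 5 has size 2.
Step 3 — with total size 4, 2 blocks, and largest block 2, the block sizes (in nonincreasing order) are [2, 2].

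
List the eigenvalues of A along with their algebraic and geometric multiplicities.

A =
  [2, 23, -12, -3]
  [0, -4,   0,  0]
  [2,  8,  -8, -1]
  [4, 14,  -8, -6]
λ = -4: alg = 4, geom = 2

Step 1 — factor the characteristic polynomial to read off the algebraic multiplicities:
  χ_A(x) = (x + 4)^4

Step 2 — compute geometric multiplicities via the rank-nullity identity g(λ) = n − rank(A − λI):
  rank(A − (-4)·I) = 2, so dim ker(A − (-4)·I) = n − 2 = 2

Summary:
  λ = -4: algebraic multiplicity = 4, geometric multiplicity = 2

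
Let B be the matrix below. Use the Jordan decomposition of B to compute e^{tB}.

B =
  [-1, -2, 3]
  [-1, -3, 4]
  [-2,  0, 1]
e^{tB} =
  [-2*t^2*exp(-t) + exp(-t), 2*t^2*exp(-t) - 2*t*exp(-t), -t^2*exp(-t) + 3*t*exp(-t)]
  [-3*t^2*exp(-t) - t*exp(-t), 3*t^2*exp(-t) - 2*t*exp(-t) + exp(-t), -3*t^2*exp(-t)/2 + 4*t*exp(-t)]
  [-2*t^2*exp(-t) - 2*t*exp(-t), 2*t^2*exp(-t), -t^2*exp(-t) + 2*t*exp(-t) + exp(-t)]

Strategy: write B = P · J · P⁻¹ where J is a Jordan canonical form, so e^{tB} = P · e^{tJ} · P⁻¹, and e^{tJ} can be computed block-by-block.

B has Jordan form
J =
  [-1,  1,  0]
  [ 0, -1,  1]
  [ 0,  0, -1]
(up to reordering of blocks).

Per-block formulas:
  For a 3×3 Jordan block J_3(-1): exp(t · J_3(-1)) = e^(-1t)·(I + t·N + (t^2/2)·N^2), where N is the 3×3 nilpotent shift.

After assembling e^{tJ} and conjugating by P, we get:

e^{tB} =
  [-2*t^2*exp(-t) + exp(-t), 2*t^2*exp(-t) - 2*t*exp(-t), -t^2*exp(-t) + 3*t*exp(-t)]
  [-3*t^2*exp(-t) - t*exp(-t), 3*t^2*exp(-t) - 2*t*exp(-t) + exp(-t), -3*t^2*exp(-t)/2 + 4*t*exp(-t)]
  [-2*t^2*exp(-t) - 2*t*exp(-t), 2*t^2*exp(-t), -t^2*exp(-t) + 2*t*exp(-t) + exp(-t)]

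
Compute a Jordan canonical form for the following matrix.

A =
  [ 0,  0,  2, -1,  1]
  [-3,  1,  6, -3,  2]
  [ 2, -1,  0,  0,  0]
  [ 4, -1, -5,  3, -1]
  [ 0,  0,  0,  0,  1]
J_3(1) ⊕ J_2(1)

The characteristic polynomial is
  det(x·I − A) = x^5 - 5*x^4 + 10*x^3 - 10*x^2 + 5*x - 1 = (x - 1)^5

Eigenvalues and multiplicities (the geometric multiplicity of λ is n − rank(A − λI), which equals the number of Jordan blocks for λ):
  λ = 1: algebraic multiplicity = 5, geometric multiplicity = 2

Determining the block sizes for each eigenvalue:
  λ = 1: with am = 5 and gm = 2, the partition is not yet determined (e.g. several partitions of 5 into 2 parts exist). Let N = A − (1)·I. Computing rank(N^1) = 3, rank(N^2) = 1, rank(N^3) = 0; the number of blocks of size ≥ j is rank(N^{j−1}) − rank(N^j), giving [2, 2, 1]. So we have 1 block(s) of size 3, 1 block(s) of size 2 → block sizes [3, 2]

Assembling the blocks gives a Jordan form
J =
  [1, 1, 0, 0, 0]
  [0, 1, 1, 0, 0]
  [0, 0, 1, 0, 0]
  [0, 0, 0, 1, 1]
  [0, 0, 0, 0, 1]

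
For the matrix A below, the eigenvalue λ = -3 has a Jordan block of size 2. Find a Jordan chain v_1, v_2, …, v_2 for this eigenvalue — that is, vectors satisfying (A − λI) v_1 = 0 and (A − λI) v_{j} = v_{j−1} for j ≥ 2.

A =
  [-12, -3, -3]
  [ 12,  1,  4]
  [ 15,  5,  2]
A Jordan chain for λ = -3 of length 2:
v_1 = (-9, 12, 15)ᵀ
v_2 = (1, 0, 0)ᵀ

Let N = A − (-3)·I. We want v_2 with N^2 v_2 = 0 but N^1 v_2 ≠ 0; then v_{j-1} := N · v_j for j = 2, …, 2.

Pick v_2 = (1, 0, 0)ᵀ.
Then v_1 = N · v_2 = (-9, 12, 15)ᵀ.

Sanity check: (A − (-3)·I) v_1 = (0, 0, 0)ᵀ = 0. ✓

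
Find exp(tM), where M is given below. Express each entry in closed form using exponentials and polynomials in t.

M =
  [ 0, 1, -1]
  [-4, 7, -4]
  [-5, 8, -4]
e^{tM} =
  [t^2*exp(t) - t*exp(t) + exp(t), -3*t^2*exp(t)/2 + t*exp(t), t^2*exp(t) - t*exp(t)]
  [-4*t*exp(t), 6*t*exp(t) + exp(t), -4*t*exp(t)]
  [-t^2*exp(t) - 5*t*exp(t), 3*t^2*exp(t)/2 + 8*t*exp(t), -t^2*exp(t) - 5*t*exp(t) + exp(t)]

Strategy: write M = P · J · P⁻¹ where J is a Jordan canonical form, so e^{tM} = P · e^{tJ} · P⁻¹, and e^{tJ} can be computed block-by-block.

M has Jordan form
J =
  [1, 1, 0]
  [0, 1, 1]
  [0, 0, 1]
(up to reordering of blocks).

Per-block formulas:
  For a 3×3 Jordan block J_3(1): exp(t · J_3(1)) = e^(1t)·(I + t·N + (t^2/2)·N^2), where N is the 3×3 nilpotent shift.

After assembling e^{tJ} and conjugating by P, we get:

e^{tM} =
  [t^2*exp(t) - t*exp(t) + exp(t), -3*t^2*exp(t)/2 + t*exp(t), t^2*exp(t) - t*exp(t)]
  [-4*t*exp(t), 6*t*exp(t) + exp(t), -4*t*exp(t)]
  [-t^2*exp(t) - 5*t*exp(t), 3*t^2*exp(t)/2 + 8*t*exp(t), -t^2*exp(t) - 5*t*exp(t) + exp(t)]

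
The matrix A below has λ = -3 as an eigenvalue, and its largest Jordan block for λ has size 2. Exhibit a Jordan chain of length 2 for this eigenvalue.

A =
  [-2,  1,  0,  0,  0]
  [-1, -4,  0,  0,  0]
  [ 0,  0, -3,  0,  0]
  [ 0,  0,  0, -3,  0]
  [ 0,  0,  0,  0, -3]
A Jordan chain for λ = -3 of length 2:
v_1 = (1, -1, 0, 0, 0)ᵀ
v_2 = (1, 0, 0, 0, 0)ᵀ

Let N = A − (-3)·I. We want v_2 with N^2 v_2 = 0 but N^1 v_2 ≠ 0; then v_{j-1} := N · v_j for j = 2, …, 2.

Pick v_2 = (1, 0, 0, 0, 0)ᵀ.
Then v_1 = N · v_2 = (1, -1, 0, 0, 0)ᵀ.

Sanity check: (A − (-3)·I) v_1 = (0, 0, 0, 0, 0)ᵀ = 0. ✓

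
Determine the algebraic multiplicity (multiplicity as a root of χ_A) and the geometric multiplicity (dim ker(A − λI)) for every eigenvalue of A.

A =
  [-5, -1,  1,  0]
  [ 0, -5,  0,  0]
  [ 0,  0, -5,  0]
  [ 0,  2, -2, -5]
λ = -5: alg = 4, geom = 3

Step 1 — factor the characteristic polynomial to read off the algebraic multiplicities:
  χ_A(x) = (x + 5)^4

Step 2 — compute geometric multiplicities via the rank-nullity identity g(λ) = n − rank(A − λI):
  rank(A − (-5)·I) = 1, so dim ker(A − (-5)·I) = n − 1 = 3

Summary:
  λ = -5: algebraic multiplicity = 4, geometric multiplicity = 3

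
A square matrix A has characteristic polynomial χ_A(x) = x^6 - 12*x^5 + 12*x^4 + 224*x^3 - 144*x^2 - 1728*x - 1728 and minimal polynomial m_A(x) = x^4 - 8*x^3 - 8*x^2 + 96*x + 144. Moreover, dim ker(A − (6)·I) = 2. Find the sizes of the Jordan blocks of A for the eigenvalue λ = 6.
Block sizes for λ = 6: [2, 1]

Step 1 — from the characteristic polynomial, algebraic multiplicity of λ = 6 is 3. From dim ker(A − (6)·I) = 2, there are exactly 2 Jordan blocks for λ = 6.
Step 2 — from the minimal polynomial, the factor (x − 6)^2 tells us the largest block for λ = 6 has size 2.
Step 3 — with total size 3, 2 blocks, and largest block 2, the block sizes (in nonincreasing order) are [2, 1].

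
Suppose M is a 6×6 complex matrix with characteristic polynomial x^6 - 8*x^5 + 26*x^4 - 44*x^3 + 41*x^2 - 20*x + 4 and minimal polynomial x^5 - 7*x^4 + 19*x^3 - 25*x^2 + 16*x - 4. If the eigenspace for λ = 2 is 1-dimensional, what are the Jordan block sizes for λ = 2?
Block sizes for λ = 2: [2]

Step 1 — from the characteristic polynomial, algebraic multiplicity of λ = 2 is 2. From dim ker(M − (2)·I) = 1, there are exactly 1 Jordan blocks for λ = 2.
Step 2 — from the minimal polynomial, the factor (x − 2)^2 tells us the largest block for λ = 2 has size 2.
Step 3 — with total size 2, 1 blocks, and largest block 2, the block sizes (in nonincreasing order) are [2].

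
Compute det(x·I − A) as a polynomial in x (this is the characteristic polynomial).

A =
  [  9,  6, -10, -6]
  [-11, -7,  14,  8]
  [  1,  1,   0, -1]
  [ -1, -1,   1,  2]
x^4 - 4*x^3 + 6*x^2 - 4*x + 1

Expanding det(x·I − A) (e.g. by cofactor expansion or by noting that A is similar to its Jordan form J, which has the same characteristic polynomial as A) gives
  χ_A(x) = x^4 - 4*x^3 + 6*x^2 - 4*x + 1
which factors as (x - 1)^4. The eigenvalues (with algebraic multiplicities) are λ = 1 with multiplicity 4.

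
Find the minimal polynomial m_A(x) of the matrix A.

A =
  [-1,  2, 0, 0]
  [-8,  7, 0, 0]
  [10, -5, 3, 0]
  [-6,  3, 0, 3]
x^2 - 6*x + 9

The characteristic polynomial is χ_A(x) = (x - 3)^4, so the eigenvalues are known. The minimal polynomial is
  m_A(x) = Π_λ (x − λ)^{k_λ}
where k_λ is the size of the *largest* Jordan block for λ (equivalently, the smallest k with (A − λI)^k v = 0 for every generalised eigenvector v of λ).

  λ = 3: largest Jordan block has size 2, contributing (x − 3)^2

So m_A(x) = (x - 3)^2 = x^2 - 6*x + 9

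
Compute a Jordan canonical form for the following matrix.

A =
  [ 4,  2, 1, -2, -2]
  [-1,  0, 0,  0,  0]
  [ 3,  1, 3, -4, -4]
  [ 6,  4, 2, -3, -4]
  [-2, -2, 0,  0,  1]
J_3(1) ⊕ J_1(1) ⊕ J_1(1)

The characteristic polynomial is
  det(x·I − A) = x^5 - 5*x^4 + 10*x^3 - 10*x^2 + 5*x - 1 = (x - 1)^5

Eigenvalues and multiplicities (the geometric multiplicity of λ is n − rank(A − λI), which equals the number of Jordan blocks for λ):
  λ = 1: algebraic multiplicity = 5, geometric multiplicity = 3

Determining the block sizes for each eigenvalue:
  λ = 1: with am = 5 and gm = 3, the partition is not yet determined (e.g. several partitions of 5 into 3 parts exist). Let N = A − (1)·I. Computing rank(N^1) = 2, rank(N^2) = 1, rank(N^3) = 0; the number of blocks of size ≥ j is rank(N^{j−1}) − rank(N^j), giving [3, 1, 1]. So we have 1 block(s) of size 3, 2 block(s) of size 1 → block sizes [3, 1, 1]

Assembling the blocks gives a Jordan form
J =
  [1, 1, 0, 0, 0]
  [0, 1, 1, 0, 0]
  [0, 0, 1, 0, 0]
  [0, 0, 0, 1, 0]
  [0, 0, 0, 0, 1]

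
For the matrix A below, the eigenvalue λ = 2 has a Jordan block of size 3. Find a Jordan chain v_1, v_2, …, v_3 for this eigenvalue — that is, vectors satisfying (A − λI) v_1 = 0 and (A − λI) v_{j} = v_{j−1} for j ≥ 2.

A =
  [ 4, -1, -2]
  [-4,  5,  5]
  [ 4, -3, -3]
A Jordan chain for λ = 2 of length 3:
v_1 = (1, -2, 2)ᵀ
v_2 = (-1, 3, -3)ᵀ
v_3 = (0, 1, 0)ᵀ

Let N = A − (2)·I. We want v_3 with N^3 v_3 = 0 but N^2 v_3 ≠ 0; then v_{j-1} := N · v_j for j = 3, …, 2.

Pick v_3 = (0, 1, 0)ᵀ.
Then v_2 = N · v_3 = (-1, 3, -3)ᵀ.
Then v_1 = N · v_2 = (1, -2, 2)ᵀ.

Sanity check: (A − (2)·I) v_1 = (0, 0, 0)ᵀ = 0. ✓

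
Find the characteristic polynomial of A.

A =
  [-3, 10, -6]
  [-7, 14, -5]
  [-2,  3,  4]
x^3 - 15*x^2 + 75*x - 125

Expanding det(x·I − A) (e.g. by cofactor expansion or by noting that A is similar to its Jordan form J, which has the same characteristic polynomial as A) gives
  χ_A(x) = x^3 - 15*x^2 + 75*x - 125
which factors as (x - 5)^3. The eigenvalues (with algebraic multiplicities) are λ = 5 with multiplicity 3.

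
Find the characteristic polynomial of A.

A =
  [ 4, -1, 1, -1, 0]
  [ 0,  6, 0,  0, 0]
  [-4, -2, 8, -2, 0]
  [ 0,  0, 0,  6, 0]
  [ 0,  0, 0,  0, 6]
x^5 - 30*x^4 + 360*x^3 - 2160*x^2 + 6480*x - 7776

Expanding det(x·I − A) (e.g. by cofactor expansion or by noting that A is similar to its Jordan form J, which has the same characteristic polynomial as A) gives
  χ_A(x) = x^5 - 30*x^4 + 360*x^3 - 2160*x^2 + 6480*x - 7776
which factors as (x - 6)^5. The eigenvalues (with algebraic multiplicities) are λ = 6 with multiplicity 5.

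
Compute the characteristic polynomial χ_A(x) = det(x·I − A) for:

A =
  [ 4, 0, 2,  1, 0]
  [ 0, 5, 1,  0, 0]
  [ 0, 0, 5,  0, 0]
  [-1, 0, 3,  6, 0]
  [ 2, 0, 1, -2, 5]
x^5 - 25*x^4 + 250*x^3 - 1250*x^2 + 3125*x - 3125

Expanding det(x·I − A) (e.g. by cofactor expansion or by noting that A is similar to its Jordan form J, which has the same characteristic polynomial as A) gives
  χ_A(x) = x^5 - 25*x^4 + 250*x^3 - 1250*x^2 + 3125*x - 3125
which factors as (x - 5)^5. The eigenvalues (with algebraic multiplicities) are λ = 5 with multiplicity 5.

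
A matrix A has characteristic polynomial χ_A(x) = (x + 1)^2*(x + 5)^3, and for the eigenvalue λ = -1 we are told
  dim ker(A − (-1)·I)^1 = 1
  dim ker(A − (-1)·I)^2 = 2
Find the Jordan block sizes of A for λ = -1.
Block sizes for λ = -1: [2]

From the dimensions of kernels of powers, the number of Jordan blocks of size at least j is d_j − d_{j−1} where d_j = dim ker(N^j) (with d_0 = 0). Computing the differences gives [1, 1].
The number of blocks of size exactly k is (#blocks of size ≥ k) − (#blocks of size ≥ k + 1), so the partition is: 1 block(s) of size 2.
In nonincreasing order the block sizes are [2].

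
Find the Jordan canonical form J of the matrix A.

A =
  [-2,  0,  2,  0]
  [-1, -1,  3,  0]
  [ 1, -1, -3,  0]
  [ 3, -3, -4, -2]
J_3(-2) ⊕ J_1(-2)

The characteristic polynomial is
  det(x·I − A) = x^4 + 8*x^3 + 24*x^2 + 32*x + 16 = (x + 2)^4

Eigenvalues and multiplicities (the geometric multiplicity of λ is n − rank(A − λI), which equals the number of Jordan blocks for λ):
  λ = -2: algebraic multiplicity = 4, geometric multiplicity = 2

Determining the block sizes for each eigenvalue:
  λ = -2: with am = 4 and gm = 2, the partition is not yet determined (e.g. several partitions of 4 into 2 parts exist). Let N = A − (-2)·I. Computing rank(N^1) = 2, rank(N^2) = 1, rank(N^3) = 0; the number of blocks of size ≥ j is rank(N^{j−1}) − rank(N^j), giving [2, 1, 1]. So we have 1 block(s) of size 3, 1 block(s) of size 1 → block sizes [3, 1]

Assembling the blocks gives a Jordan form
J =
  [-2,  1,  0,  0]
  [ 0, -2,  1,  0]
  [ 0,  0, -2,  0]
  [ 0,  0,  0, -2]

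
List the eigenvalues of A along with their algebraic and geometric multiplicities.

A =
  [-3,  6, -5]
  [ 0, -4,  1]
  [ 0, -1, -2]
λ = -3: alg = 3, geom = 1

Step 1 — factor the characteristic polynomial to read off the algebraic multiplicities:
  χ_A(x) = (x + 3)^3

Step 2 — compute geometric multiplicities via the rank-nullity identity g(λ) = n − rank(A − λI):
  rank(A − (-3)·I) = 2, so dim ker(A − (-3)·I) = n − 2 = 1

Summary:
  λ = -3: algebraic multiplicity = 3, geometric multiplicity = 1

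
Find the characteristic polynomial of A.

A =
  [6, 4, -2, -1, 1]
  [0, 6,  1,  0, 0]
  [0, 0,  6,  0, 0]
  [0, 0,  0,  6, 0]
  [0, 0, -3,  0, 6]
x^5 - 30*x^4 + 360*x^3 - 2160*x^2 + 6480*x - 7776

Expanding det(x·I − A) (e.g. by cofactor expansion or by noting that A is similar to its Jordan form J, which has the same characteristic polynomial as A) gives
  χ_A(x) = x^5 - 30*x^4 + 360*x^3 - 2160*x^2 + 6480*x - 7776
which factors as (x - 6)^5. The eigenvalues (with algebraic multiplicities) are λ = 6 with multiplicity 5.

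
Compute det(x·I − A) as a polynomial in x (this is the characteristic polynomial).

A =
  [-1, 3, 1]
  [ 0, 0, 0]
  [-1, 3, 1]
x^3

Expanding det(x·I − A) (e.g. by cofactor expansion or by noting that A is similar to its Jordan form J, which has the same characteristic polynomial as A) gives
  χ_A(x) = x^3
which factors as x^3. The eigenvalues (with algebraic multiplicities) are λ = 0 with multiplicity 3.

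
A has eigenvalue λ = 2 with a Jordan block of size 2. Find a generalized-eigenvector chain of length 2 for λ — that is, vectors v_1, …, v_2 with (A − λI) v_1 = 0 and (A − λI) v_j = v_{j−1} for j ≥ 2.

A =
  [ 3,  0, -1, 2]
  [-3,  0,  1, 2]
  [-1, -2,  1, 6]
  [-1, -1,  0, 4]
A Jordan chain for λ = 2 of length 2:
v_1 = (1, -3, -1, -1)ᵀ
v_2 = (1, 0, 0, 0)ᵀ

Let N = A − (2)·I. We want v_2 with N^2 v_2 = 0 but N^1 v_2 ≠ 0; then v_{j-1} := N · v_j for j = 2, …, 2.

Pick v_2 = (1, 0, 0, 0)ᵀ.
Then v_1 = N · v_2 = (1, -3, -1, -1)ᵀ.

Sanity check: (A − (2)·I) v_1 = (0, 0, 0, 0)ᵀ = 0. ✓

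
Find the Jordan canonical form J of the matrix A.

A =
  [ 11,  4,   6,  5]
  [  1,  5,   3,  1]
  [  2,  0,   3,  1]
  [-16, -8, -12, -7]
J_2(3) ⊕ J_2(3)

The characteristic polynomial is
  det(x·I − A) = x^4 - 12*x^3 + 54*x^2 - 108*x + 81 = (x - 3)^4

Eigenvalues and multiplicities (the geometric multiplicity of λ is n − rank(A − λI), which equals the number of Jordan blocks for λ):
  λ = 3: algebraic multiplicity = 4, geometric multiplicity = 2

Determining the block sizes for each eigenvalue:
  λ = 3: with am = 4 and gm = 2, the partition is not yet determined (e.g. several partitions of 4 into 2 parts exist). Let N = A − (3)·I. Computing rank(N^1) = 2, rank(N^2) = 0; the number of blocks of size ≥ j is rank(N^{j−1}) − rank(N^j), giving [2, 2]. So we have 2 block(s) of size 2 → block sizes [2, 2]

Assembling the blocks gives a Jordan form
J =
  [3, 1, 0, 0]
  [0, 3, 0, 0]
  [0, 0, 3, 1]
  [0, 0, 0, 3]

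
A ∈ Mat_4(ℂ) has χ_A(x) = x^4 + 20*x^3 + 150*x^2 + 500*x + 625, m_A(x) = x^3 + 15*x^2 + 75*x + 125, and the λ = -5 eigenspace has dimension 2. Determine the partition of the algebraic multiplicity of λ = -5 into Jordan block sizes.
Block sizes for λ = -5: [3, 1]

Step 1 — from the characteristic polynomial, algebraic multiplicity of λ = -5 is 4. From dim ker(A − (-5)·I) = 2, there are exactly 2 Jordan blocks for λ = -5.
Step 2 — from the minimal polynomial, the factor (x + 5)^3 tells us the largest block for λ = -5 has size 3.
Step 3 — with total size 4, 2 blocks, and largest block 3, the block sizes (in nonincreasing order) are [3, 1].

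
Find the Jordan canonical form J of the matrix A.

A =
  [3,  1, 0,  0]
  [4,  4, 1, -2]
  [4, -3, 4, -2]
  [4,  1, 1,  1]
J_3(3) ⊕ J_1(3)

The characteristic polynomial is
  det(x·I − A) = x^4 - 12*x^3 + 54*x^2 - 108*x + 81 = (x - 3)^4

Eigenvalues and multiplicities (the geometric multiplicity of λ is n − rank(A − λI), which equals the number of Jordan blocks for λ):
  λ = 3: algebraic multiplicity = 4, geometric multiplicity = 2

Determining the block sizes for each eigenvalue:
  λ = 3: with am = 4 and gm = 2, the partition is not yet determined (e.g. several partitions of 4 into 2 parts exist). Let N = A − (3)·I. Computing rank(N^1) = 2, rank(N^2) = 1, rank(N^3) = 0; the number of blocks of size ≥ j is rank(N^{j−1}) − rank(N^j), giving [2, 1, 1]. So we have 1 block(s) of size 3, 1 block(s) of size 1 → block sizes [3, 1]

Assembling the blocks gives a Jordan form
J =
  [3, 1, 0, 0]
  [0, 3, 1, 0]
  [0, 0, 3, 0]
  [0, 0, 0, 3]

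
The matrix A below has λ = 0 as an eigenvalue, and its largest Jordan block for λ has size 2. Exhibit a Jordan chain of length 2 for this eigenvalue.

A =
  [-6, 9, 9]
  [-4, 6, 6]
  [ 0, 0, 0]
A Jordan chain for λ = 0 of length 2:
v_1 = (-6, -4, 0)ᵀ
v_2 = (1, 0, 0)ᵀ

Let N = A − (0)·I. We want v_2 with N^2 v_2 = 0 but N^1 v_2 ≠ 0; then v_{j-1} := N · v_j for j = 2, …, 2.

Pick v_2 = (1, 0, 0)ᵀ.
Then v_1 = N · v_2 = (-6, -4, 0)ᵀ.

Sanity check: (A − (0)·I) v_1 = (0, 0, 0)ᵀ = 0. ✓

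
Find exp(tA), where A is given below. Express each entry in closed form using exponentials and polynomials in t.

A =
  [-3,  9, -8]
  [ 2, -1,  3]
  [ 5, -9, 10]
e^{tA} =
  [3*t^2*exp(2*t)/2 - 5*t*exp(2*t) + exp(2*t), 9*t*exp(2*t), 3*t^2*exp(2*t)/2 - 8*t*exp(2*t)]
  [-t^2*exp(2*t)/2 + 2*t*exp(2*t), -3*t*exp(2*t) + exp(2*t), -t^2*exp(2*t)/2 + 3*t*exp(2*t)]
  [-3*t^2*exp(2*t)/2 + 5*t*exp(2*t), -9*t*exp(2*t), -3*t^2*exp(2*t)/2 + 8*t*exp(2*t) + exp(2*t)]

Strategy: write A = P · J · P⁻¹ where J is a Jordan canonical form, so e^{tA} = P · e^{tJ} · P⁻¹, and e^{tJ} can be computed block-by-block.

A has Jordan form
J =
  [2, 1, 0]
  [0, 2, 1]
  [0, 0, 2]
(up to reordering of blocks).

Per-block formulas:
  For a 3×3 Jordan block J_3(2): exp(t · J_3(2)) = e^(2t)·(I + t·N + (t^2/2)·N^2), where N is the 3×3 nilpotent shift.

After assembling e^{tJ} and conjugating by P, we get:

e^{tA} =
  [3*t^2*exp(2*t)/2 - 5*t*exp(2*t) + exp(2*t), 9*t*exp(2*t), 3*t^2*exp(2*t)/2 - 8*t*exp(2*t)]
  [-t^2*exp(2*t)/2 + 2*t*exp(2*t), -3*t*exp(2*t) + exp(2*t), -t^2*exp(2*t)/2 + 3*t*exp(2*t)]
  [-3*t^2*exp(2*t)/2 + 5*t*exp(2*t), -9*t*exp(2*t), -3*t^2*exp(2*t)/2 + 8*t*exp(2*t) + exp(2*t)]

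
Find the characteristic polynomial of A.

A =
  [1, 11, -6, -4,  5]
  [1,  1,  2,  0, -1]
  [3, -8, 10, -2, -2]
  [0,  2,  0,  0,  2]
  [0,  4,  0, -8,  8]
x^5 - 20*x^4 + 160*x^3 - 640*x^2 + 1280*x - 1024

Expanding det(x·I − A) (e.g. by cofactor expansion or by noting that A is similar to its Jordan form J, which has the same characteristic polynomial as A) gives
  χ_A(x) = x^5 - 20*x^4 + 160*x^3 - 640*x^2 + 1280*x - 1024
which factors as (x - 4)^5. The eigenvalues (with algebraic multiplicities) are λ = 4 with multiplicity 5.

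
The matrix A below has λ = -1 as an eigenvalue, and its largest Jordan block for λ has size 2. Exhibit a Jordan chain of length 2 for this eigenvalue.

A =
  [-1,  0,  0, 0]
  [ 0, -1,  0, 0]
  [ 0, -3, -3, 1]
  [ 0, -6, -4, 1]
A Jordan chain for λ = -1 of length 2:
v_1 = (0, 0, -3, -6)ᵀ
v_2 = (0, 1, 0, 0)ᵀ

Let N = A − (-1)·I. We want v_2 with N^2 v_2 = 0 but N^1 v_2 ≠ 0; then v_{j-1} := N · v_j for j = 2, …, 2.

Pick v_2 = (0, 1, 0, 0)ᵀ.
Then v_1 = N · v_2 = (0, 0, -3, -6)ᵀ.

Sanity check: (A − (-1)·I) v_1 = (0, 0, 0, 0)ᵀ = 0. ✓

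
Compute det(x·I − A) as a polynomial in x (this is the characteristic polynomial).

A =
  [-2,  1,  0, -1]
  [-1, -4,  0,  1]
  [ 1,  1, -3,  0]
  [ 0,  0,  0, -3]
x^4 + 12*x^3 + 54*x^2 + 108*x + 81

Expanding det(x·I − A) (e.g. by cofactor expansion or by noting that A is similar to its Jordan form J, which has the same characteristic polynomial as A) gives
  χ_A(x) = x^4 + 12*x^3 + 54*x^2 + 108*x + 81
which factors as (x + 3)^4. The eigenvalues (with algebraic multiplicities) are λ = -3 with multiplicity 4.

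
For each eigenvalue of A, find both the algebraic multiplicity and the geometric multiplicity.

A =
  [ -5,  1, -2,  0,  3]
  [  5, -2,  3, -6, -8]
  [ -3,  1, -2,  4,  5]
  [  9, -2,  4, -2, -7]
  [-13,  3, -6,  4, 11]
λ = 0: alg = 5, geom = 2

Step 1 — factor the characteristic polynomial to read off the algebraic multiplicities:
  χ_A(x) = x^5

Step 2 — compute geometric multiplicities via the rank-nullity identity g(λ) = n − rank(A − λI):
  rank(A − (0)·I) = 3, so dim ker(A − (0)·I) = n − 3 = 2

Summary:
  λ = 0: algebraic multiplicity = 5, geometric multiplicity = 2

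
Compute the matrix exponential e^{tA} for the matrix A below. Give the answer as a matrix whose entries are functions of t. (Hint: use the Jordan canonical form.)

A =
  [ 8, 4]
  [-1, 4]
e^{tA} =
  [2*t*exp(6*t) + exp(6*t), 4*t*exp(6*t)]
  [-t*exp(6*t), -2*t*exp(6*t) + exp(6*t)]

Strategy: write A = P · J · P⁻¹ where J is a Jordan canonical form, so e^{tA} = P · e^{tJ} · P⁻¹, and e^{tJ} can be computed block-by-block.

A has Jordan form
J =
  [6, 1]
  [0, 6]
(up to reordering of blocks).

Per-block formulas:
  For a 2×2 Jordan block J_2(6): exp(t · J_2(6)) = e^(6t)·(I + t·N), where N is the 2×2 nilpotent shift.

After assembling e^{tJ} and conjugating by P, we get:

e^{tA} =
  [2*t*exp(6*t) + exp(6*t), 4*t*exp(6*t)]
  [-t*exp(6*t), -2*t*exp(6*t) + exp(6*t)]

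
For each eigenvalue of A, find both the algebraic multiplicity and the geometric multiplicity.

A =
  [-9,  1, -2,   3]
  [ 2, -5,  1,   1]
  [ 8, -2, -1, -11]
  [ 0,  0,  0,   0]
λ = -5: alg = 3, geom = 1; λ = 0: alg = 1, geom = 1

Step 1 — factor the characteristic polynomial to read off the algebraic multiplicities:
  χ_A(x) = x*(x + 5)^3

Step 2 — compute geometric multiplicities via the rank-nullity identity g(λ) = n − rank(A − λI):
  rank(A − (-5)·I) = 3, so dim ker(A − (-5)·I) = n − 3 = 1
  rank(A − (0)·I) = 3, so dim ker(A − (0)·I) = n − 3 = 1

Summary:
  λ = -5: algebraic multiplicity = 3, geometric multiplicity = 1
  λ = 0: algebraic multiplicity = 1, geometric multiplicity = 1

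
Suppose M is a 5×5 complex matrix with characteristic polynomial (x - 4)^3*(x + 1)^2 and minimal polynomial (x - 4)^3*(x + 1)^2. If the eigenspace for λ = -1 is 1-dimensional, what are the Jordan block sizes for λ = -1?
Block sizes for λ = -1: [2]

Step 1 — from the characteristic polynomial, algebraic multiplicity of λ = -1 is 2. From dim ker(M − (-1)·I) = 1, there are exactly 1 Jordan blocks for λ = -1.
Step 2 — from the minimal polynomial, the factor (x + 1)^2 tells us the largest block for λ = -1 has size 2.
Step 3 — with total size 2, 1 blocks, and largest block 2, the block sizes (in nonincreasing order) are [2].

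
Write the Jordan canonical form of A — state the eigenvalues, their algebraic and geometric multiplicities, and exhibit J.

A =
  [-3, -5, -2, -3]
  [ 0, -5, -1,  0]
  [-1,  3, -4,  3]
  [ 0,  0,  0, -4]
J_3(-4) ⊕ J_1(-4)

The characteristic polynomial is
  det(x·I − A) = x^4 + 16*x^3 + 96*x^2 + 256*x + 256 = (x + 4)^4

Eigenvalues and multiplicities (the geometric multiplicity of λ is n − rank(A − λI), which equals the number of Jordan blocks for λ):
  λ = -4: algebraic multiplicity = 4, geometric multiplicity = 2

Determining the block sizes for each eigenvalue:
  λ = -4: with am = 4 and gm = 2, the partition is not yet determined (e.g. several partitions of 4 into 2 parts exist). Let N = A − (-4)·I. Computing rank(N^1) = 2, rank(N^2) = 1, rank(N^3) = 0; the number of blocks of size ≥ j is rank(N^{j−1}) − rank(N^j), giving [2, 1, 1]. So we have 1 block(s) of size 3, 1 block(s) of size 1 → block sizes [3, 1]

Assembling the blocks gives a Jordan form
J =
  [-4,  1,  0,  0]
  [ 0, -4,  1,  0]
  [ 0,  0, -4,  0]
  [ 0,  0,  0, -4]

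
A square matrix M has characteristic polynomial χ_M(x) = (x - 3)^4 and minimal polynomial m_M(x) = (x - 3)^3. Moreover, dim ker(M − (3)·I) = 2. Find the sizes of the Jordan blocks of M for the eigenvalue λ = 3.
Block sizes for λ = 3: [3, 1]

Step 1 — from the characteristic polynomial, algebraic multiplicity of λ = 3 is 4. From dim ker(M − (3)·I) = 2, there are exactly 2 Jordan blocks for λ = 3.
Step 2 — from the minimal polynomial, the factor (x − 3)^3 tells us the largest block for λ = 3 has size 3.
Step 3 — with total size 4, 2 blocks, and largest block 3, the block sizes (in nonincreasing order) are [3, 1].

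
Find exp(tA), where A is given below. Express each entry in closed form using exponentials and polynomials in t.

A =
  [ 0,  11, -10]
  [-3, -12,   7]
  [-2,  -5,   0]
e^{tA} =
  [3*t^2*exp(-4*t)/2 + 4*t*exp(-4*t) + exp(-4*t), 3*t^2*exp(-4*t) + 11*t*exp(-4*t), -3*t^2*exp(-4*t)/2 - 10*t*exp(-4*t)]
  [-t^2*exp(-4*t) - 3*t*exp(-4*t), -2*t^2*exp(-4*t) - 8*t*exp(-4*t) + exp(-4*t), t^2*exp(-4*t) + 7*t*exp(-4*t)]
  [-t^2*exp(-4*t)/2 - 2*t*exp(-4*t), -t^2*exp(-4*t) - 5*t*exp(-4*t), t^2*exp(-4*t)/2 + 4*t*exp(-4*t) + exp(-4*t)]

Strategy: write A = P · J · P⁻¹ where J is a Jordan canonical form, so e^{tA} = P · e^{tJ} · P⁻¹, and e^{tJ} can be computed block-by-block.

A has Jordan form
J =
  [-4,  1,  0]
  [ 0, -4,  1]
  [ 0,  0, -4]
(up to reordering of blocks).

Per-block formulas:
  For a 3×3 Jordan block J_3(-4): exp(t · J_3(-4)) = e^(-4t)·(I + t·N + (t^2/2)·N^2), where N is the 3×3 nilpotent shift.

After assembling e^{tJ} and conjugating by P, we get:

e^{tA} =
  [3*t^2*exp(-4*t)/2 + 4*t*exp(-4*t) + exp(-4*t), 3*t^2*exp(-4*t) + 11*t*exp(-4*t), -3*t^2*exp(-4*t)/2 - 10*t*exp(-4*t)]
  [-t^2*exp(-4*t) - 3*t*exp(-4*t), -2*t^2*exp(-4*t) - 8*t*exp(-4*t) + exp(-4*t), t^2*exp(-4*t) + 7*t*exp(-4*t)]
  [-t^2*exp(-4*t)/2 - 2*t*exp(-4*t), -t^2*exp(-4*t) - 5*t*exp(-4*t), t^2*exp(-4*t)/2 + 4*t*exp(-4*t) + exp(-4*t)]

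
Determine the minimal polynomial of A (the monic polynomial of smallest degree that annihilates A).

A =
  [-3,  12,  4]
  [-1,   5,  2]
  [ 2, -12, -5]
x^2 + 2*x + 1

The characteristic polynomial is χ_A(x) = (x + 1)^3, so the eigenvalues are known. The minimal polynomial is
  m_A(x) = Π_λ (x − λ)^{k_λ}
where k_λ is the size of the *largest* Jordan block for λ (equivalently, the smallest k with (A − λI)^k v = 0 for every generalised eigenvector v of λ).

  λ = -1: largest Jordan block has size 2, contributing (x + 1)^2

So m_A(x) = (x + 1)^2 = x^2 + 2*x + 1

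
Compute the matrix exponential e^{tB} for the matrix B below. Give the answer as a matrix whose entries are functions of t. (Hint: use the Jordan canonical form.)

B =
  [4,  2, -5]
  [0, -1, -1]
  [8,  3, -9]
e^{tB} =
  [-2*t^2*exp(-2*t) + 6*t*exp(-2*t) + exp(-2*t), -t^2*exp(-2*t)/2 + 2*t*exp(-2*t), 3*t^2*exp(-2*t)/2 - 5*t*exp(-2*t)]
  [-4*t^2*exp(-2*t), -t^2*exp(-2*t) + t*exp(-2*t) + exp(-2*t), 3*t^2*exp(-2*t) - t*exp(-2*t)]
  [-4*t^2*exp(-2*t) + 8*t*exp(-2*t), -t^2*exp(-2*t) + 3*t*exp(-2*t), 3*t^2*exp(-2*t) - 7*t*exp(-2*t) + exp(-2*t)]

Strategy: write B = P · J · P⁻¹ where J is a Jordan canonical form, so e^{tB} = P · e^{tJ} · P⁻¹, and e^{tJ} can be computed block-by-block.

B has Jordan form
J =
  [-2,  1,  0]
  [ 0, -2,  1]
  [ 0,  0, -2]
(up to reordering of blocks).

Per-block formulas:
  For a 3×3 Jordan block J_3(-2): exp(t · J_3(-2)) = e^(-2t)·(I + t·N + (t^2/2)·N^2), where N is the 3×3 nilpotent shift.

After assembling e^{tJ} and conjugating by P, we get:

e^{tB} =
  [-2*t^2*exp(-2*t) + 6*t*exp(-2*t) + exp(-2*t), -t^2*exp(-2*t)/2 + 2*t*exp(-2*t), 3*t^2*exp(-2*t)/2 - 5*t*exp(-2*t)]
  [-4*t^2*exp(-2*t), -t^2*exp(-2*t) + t*exp(-2*t) + exp(-2*t), 3*t^2*exp(-2*t) - t*exp(-2*t)]
  [-4*t^2*exp(-2*t) + 8*t*exp(-2*t), -t^2*exp(-2*t) + 3*t*exp(-2*t), 3*t^2*exp(-2*t) - 7*t*exp(-2*t) + exp(-2*t)]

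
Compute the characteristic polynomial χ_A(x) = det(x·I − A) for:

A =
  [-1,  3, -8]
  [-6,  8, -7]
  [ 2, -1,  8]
x^3 - 15*x^2 + 75*x - 125

Expanding det(x·I − A) (e.g. by cofactor expansion or by noting that A is similar to its Jordan form J, which has the same characteristic polynomial as A) gives
  χ_A(x) = x^3 - 15*x^2 + 75*x - 125
which factors as (x - 5)^3. The eigenvalues (with algebraic multiplicities) are λ = 5 with multiplicity 3.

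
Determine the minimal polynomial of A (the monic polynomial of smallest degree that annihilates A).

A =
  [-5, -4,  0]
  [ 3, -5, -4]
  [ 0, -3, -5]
x^3 + 15*x^2 + 75*x + 125

The characteristic polynomial is χ_A(x) = (x + 5)^3, so the eigenvalues are known. The minimal polynomial is
  m_A(x) = Π_λ (x − λ)^{k_λ}
where k_λ is the size of the *largest* Jordan block for λ (equivalently, the smallest k with (A − λI)^k v = 0 for every generalised eigenvector v of λ).

  λ = -5: largest Jordan block has size 3, contributing (x + 5)^3

So m_A(x) = (x + 5)^3 = x^3 + 15*x^2 + 75*x + 125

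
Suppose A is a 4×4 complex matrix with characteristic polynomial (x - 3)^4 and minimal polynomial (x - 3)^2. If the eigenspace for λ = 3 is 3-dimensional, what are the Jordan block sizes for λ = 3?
Block sizes for λ = 3: [2, 1, 1]

Step 1 — from the characteristic polynomial, algebraic multiplicity of λ = 3 is 4. From dim ker(A − (3)·I) = 3, there are exactly 3 Jordan blocks for λ = 3.
Step 2 — from the minimal polynomial, the factor (x − 3)^2 tells us the largest block for λ = 3 has size 2.
Step 3 — with total size 4, 3 blocks, and largest block 2, the block sizes (in nonincreasing order) are [2, 1, 1].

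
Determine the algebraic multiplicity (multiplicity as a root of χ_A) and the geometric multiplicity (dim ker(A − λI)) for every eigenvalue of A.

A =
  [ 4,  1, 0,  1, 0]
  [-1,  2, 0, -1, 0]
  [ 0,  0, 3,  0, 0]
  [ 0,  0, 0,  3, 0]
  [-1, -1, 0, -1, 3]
λ = 3: alg = 5, geom = 4

Step 1 — factor the characteristic polynomial to read off the algebraic multiplicities:
  χ_A(x) = (x - 3)^5

Step 2 — compute geometric multiplicities via the rank-nullity identity g(λ) = n − rank(A − λI):
  rank(A − (3)·I) = 1, so dim ker(A − (3)·I) = n − 1 = 4

Summary:
  λ = 3: algebraic multiplicity = 5, geometric multiplicity = 4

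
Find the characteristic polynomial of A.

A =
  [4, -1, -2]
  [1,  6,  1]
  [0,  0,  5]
x^3 - 15*x^2 + 75*x - 125

Expanding det(x·I − A) (e.g. by cofactor expansion or by noting that A is similar to its Jordan form J, which has the same characteristic polynomial as A) gives
  χ_A(x) = x^3 - 15*x^2 + 75*x - 125
which factors as (x - 5)^3. The eigenvalues (with algebraic multiplicities) are λ = 5 with multiplicity 3.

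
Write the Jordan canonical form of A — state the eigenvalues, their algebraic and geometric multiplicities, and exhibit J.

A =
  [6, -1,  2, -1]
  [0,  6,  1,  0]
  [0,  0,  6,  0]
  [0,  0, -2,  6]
J_3(6) ⊕ J_1(6)

The characteristic polynomial is
  det(x·I − A) = x^4 - 24*x^3 + 216*x^2 - 864*x + 1296 = (x - 6)^4

Eigenvalues and multiplicities (the geometric multiplicity of λ is n − rank(A − λI), which equals the number of Jordan blocks for λ):
  λ = 6: algebraic multiplicity = 4, geometric multiplicity = 2

Determining the block sizes for each eigenvalue:
  λ = 6: with am = 4 and gm = 2, the partition is not yet determined (e.g. several partitions of 4 into 2 parts exist). Let N = A − (6)·I. Computing rank(N^1) = 2, rank(N^2) = 1, rank(N^3) = 0; the number of blocks of size ≥ j is rank(N^{j−1}) − rank(N^j), giving [2, 1, 1]. So we have 1 block(s) of size 3, 1 block(s) of size 1 → block sizes [3, 1]

Assembling the blocks gives a Jordan form
J =
  [6, 1, 0, 0]
  [0, 6, 1, 0]
  [0, 0, 6, 0]
  [0, 0, 0, 6]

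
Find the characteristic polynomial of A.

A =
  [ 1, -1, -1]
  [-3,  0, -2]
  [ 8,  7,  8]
x^3 - 9*x^2 + 27*x - 27

Expanding det(x·I − A) (e.g. by cofactor expansion or by noting that A is similar to its Jordan form J, which has the same characteristic polynomial as A) gives
  χ_A(x) = x^3 - 9*x^2 + 27*x - 27
which factors as (x - 3)^3. The eigenvalues (with algebraic multiplicities) are λ = 3 with multiplicity 3.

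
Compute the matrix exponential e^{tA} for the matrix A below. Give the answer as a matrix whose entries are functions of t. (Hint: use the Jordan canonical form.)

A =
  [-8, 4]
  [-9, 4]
e^{tA} =
  [-6*t*exp(-2*t) + exp(-2*t), 4*t*exp(-2*t)]
  [-9*t*exp(-2*t), 6*t*exp(-2*t) + exp(-2*t)]

Strategy: write A = P · J · P⁻¹ where J is a Jordan canonical form, so e^{tA} = P · e^{tJ} · P⁻¹, and e^{tJ} can be computed block-by-block.

A has Jordan form
J =
  [-2,  1]
  [ 0, -2]
(up to reordering of blocks).

Per-block formulas:
  For a 2×2 Jordan block J_2(-2): exp(t · J_2(-2)) = e^(-2t)·(I + t·N), where N is the 2×2 nilpotent shift.

After assembling e^{tJ} and conjugating by P, we get:

e^{tA} =
  [-6*t*exp(-2*t) + exp(-2*t), 4*t*exp(-2*t)]
  [-9*t*exp(-2*t), 6*t*exp(-2*t) + exp(-2*t)]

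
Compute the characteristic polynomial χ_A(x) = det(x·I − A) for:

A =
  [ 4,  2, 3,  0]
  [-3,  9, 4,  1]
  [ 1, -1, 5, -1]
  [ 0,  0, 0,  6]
x^4 - 24*x^3 + 216*x^2 - 864*x + 1296

Expanding det(x·I − A) (e.g. by cofactor expansion or by noting that A is similar to its Jordan form J, which has the same characteristic polynomial as A) gives
  χ_A(x) = x^4 - 24*x^3 + 216*x^2 - 864*x + 1296
which factors as (x - 6)^4. The eigenvalues (with algebraic multiplicities) are λ = 6 with multiplicity 4.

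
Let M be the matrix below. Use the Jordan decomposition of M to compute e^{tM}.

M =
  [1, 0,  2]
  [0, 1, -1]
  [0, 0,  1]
e^{tM} =
  [exp(t), 0, 2*t*exp(t)]
  [0, exp(t), -t*exp(t)]
  [0, 0, exp(t)]

Strategy: write M = P · J · P⁻¹ where J is a Jordan canonical form, so e^{tM} = P · e^{tJ} · P⁻¹, and e^{tJ} can be computed block-by-block.

M has Jordan form
J =
  [1, 1, 0]
  [0, 1, 0]
  [0, 0, 1]
(up to reordering of blocks).

Per-block formulas:
  For a 2×2 Jordan block J_2(1): exp(t · J_2(1)) = e^(1t)·(I + t·N), where N is the 2×2 nilpotent shift.
  For a 1×1 block at λ = 1: exp(t · [1]) = [e^(1t)].

After assembling e^{tJ} and conjugating by P, we get:

e^{tM} =
  [exp(t), 0, 2*t*exp(t)]
  [0, exp(t), -t*exp(t)]
  [0, 0, exp(t)]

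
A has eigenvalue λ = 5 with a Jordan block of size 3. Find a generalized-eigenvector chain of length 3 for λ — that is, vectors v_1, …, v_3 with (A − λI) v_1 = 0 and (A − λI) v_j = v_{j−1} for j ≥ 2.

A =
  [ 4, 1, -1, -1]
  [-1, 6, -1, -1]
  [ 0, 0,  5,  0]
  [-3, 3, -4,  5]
A Jordan chain for λ = 5 of length 3:
v_1 = (3, 3, 0, 0)ᵀ
v_2 = (-1, -1, 0, -3)ᵀ
v_3 = (1, 0, 0, 0)ᵀ

Let N = A − (5)·I. We want v_3 with N^3 v_3 = 0 but N^2 v_3 ≠ 0; then v_{j-1} := N · v_j for j = 3, …, 2.

Pick v_3 = (1, 0, 0, 0)ᵀ.
Then v_2 = N · v_3 = (-1, -1, 0, -3)ᵀ.
Then v_1 = N · v_2 = (3, 3, 0, 0)ᵀ.

Sanity check: (A − (5)·I) v_1 = (0, 0, 0, 0)ᵀ = 0. ✓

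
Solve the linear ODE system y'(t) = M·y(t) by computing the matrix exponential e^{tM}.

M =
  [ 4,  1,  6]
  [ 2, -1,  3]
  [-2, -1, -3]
e^{tM} =
  [3*t^2 + 4*t + 1, -3*t^2/2 + t, 9*t^2/2 + 6*t]
  [2*t, 1 - t, 3*t]
  [-2*t^2 - 2*t, t^2 - t, -3*t^2 - 3*t + 1]

Strategy: write M = P · J · P⁻¹ where J is a Jordan canonical form, so e^{tM} = P · e^{tJ} · P⁻¹, and e^{tJ} can be computed block-by-block.

M has Jordan form
J =
  [0, 1, 0]
  [0, 0, 1]
  [0, 0, 0]
(up to reordering of blocks).

Per-block formulas:
  For a 3×3 Jordan block J_3(0): exp(t · J_3(0)) = e^(0t)·(I + t·N + (t^2/2)·N^2), where N is the 3×3 nilpotent shift.

After assembling e^{tJ} and conjugating by P, we get:

e^{tM} =
  [3*t^2 + 4*t + 1, -3*t^2/2 + t, 9*t^2/2 + 6*t]
  [2*t, 1 - t, 3*t]
  [-2*t^2 - 2*t, t^2 - t, -3*t^2 - 3*t + 1]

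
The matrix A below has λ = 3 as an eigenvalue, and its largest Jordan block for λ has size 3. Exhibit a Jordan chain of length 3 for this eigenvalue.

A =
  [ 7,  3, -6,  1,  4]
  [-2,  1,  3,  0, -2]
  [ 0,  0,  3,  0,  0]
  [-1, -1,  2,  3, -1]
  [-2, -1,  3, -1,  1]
A Jordan chain for λ = 3 of length 3:
v_1 = (1, 0, 0, 0, -1)ᵀ
v_2 = (4, -2, 0, -1, -2)ᵀ
v_3 = (1, 0, 0, 0, 0)ᵀ

Let N = A − (3)·I. We want v_3 with N^3 v_3 = 0 but N^2 v_3 ≠ 0; then v_{j-1} := N · v_j for j = 3, …, 2.

Pick v_3 = (1, 0, 0, 0, 0)ᵀ.
Then v_2 = N · v_3 = (4, -2, 0, -1, -2)ᵀ.
Then v_1 = N · v_2 = (1, 0, 0, 0, -1)ᵀ.

Sanity check: (A − (3)·I) v_1 = (0, 0, 0, 0, 0)ᵀ = 0. ✓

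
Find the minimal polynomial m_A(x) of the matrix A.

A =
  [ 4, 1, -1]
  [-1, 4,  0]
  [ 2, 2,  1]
x^3 - 9*x^2 + 27*x - 27

The characteristic polynomial is χ_A(x) = (x - 3)^3, so the eigenvalues are known. The minimal polynomial is
  m_A(x) = Π_λ (x − λ)^{k_λ}
where k_λ is the size of the *largest* Jordan block for λ (equivalently, the smallest k with (A − λI)^k v = 0 for every generalised eigenvector v of λ).

  λ = 3: largest Jordan block has size 3, contributing (x − 3)^3

So m_A(x) = (x - 3)^3 = x^3 - 9*x^2 + 27*x - 27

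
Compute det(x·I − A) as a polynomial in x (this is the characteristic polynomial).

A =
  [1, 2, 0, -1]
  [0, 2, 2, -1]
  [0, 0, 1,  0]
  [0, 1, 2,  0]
x^4 - 4*x^3 + 6*x^2 - 4*x + 1

Expanding det(x·I − A) (e.g. by cofactor expansion or by noting that A is similar to its Jordan form J, which has the same characteristic polynomial as A) gives
  χ_A(x) = x^4 - 4*x^3 + 6*x^2 - 4*x + 1
which factors as (x - 1)^4. The eigenvalues (with algebraic multiplicities) are λ = 1 with multiplicity 4.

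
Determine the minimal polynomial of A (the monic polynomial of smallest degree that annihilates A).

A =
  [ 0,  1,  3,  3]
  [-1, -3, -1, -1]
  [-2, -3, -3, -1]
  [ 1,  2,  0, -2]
x^3 + 6*x^2 + 12*x + 8

The characteristic polynomial is χ_A(x) = (x + 2)^4, so the eigenvalues are known. The minimal polynomial is
  m_A(x) = Π_λ (x − λ)^{k_λ}
where k_λ is the size of the *largest* Jordan block for λ (equivalently, the smallest k with (A − λI)^k v = 0 for every generalised eigenvector v of λ).

  λ = -2: largest Jordan block has size 3, contributing (x + 2)^3

So m_A(x) = (x + 2)^3 = x^3 + 6*x^2 + 12*x + 8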